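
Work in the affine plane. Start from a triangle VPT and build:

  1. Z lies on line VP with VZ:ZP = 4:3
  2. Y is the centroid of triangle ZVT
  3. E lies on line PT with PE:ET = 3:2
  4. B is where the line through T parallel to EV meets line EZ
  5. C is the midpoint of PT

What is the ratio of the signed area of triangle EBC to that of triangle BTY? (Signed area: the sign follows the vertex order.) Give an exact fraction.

Work in coordinates with V = (0, 0), P = (1, 0), T = (0, 1).
1. Z lies on line VP with VZ:ZP = 4:3 ⇒ Z = (4/7, 0)
2. Y is the centroid of triangle ZVT ⇒ Y = (4/21, 1/3)
3. E lies on line PT with PE:ET = 3:2 ⇒ E = (2/5, 3/5)
4. B is where the line through T parallel to EV meets line EZ ⇒ B = (1/5, 13/10)
5. C is the midpoint of PT ⇒ C = (1/2, 1/2)
2·[EBC] = -1/20, 2·[BTY] = 4/21
[EBC]:[BTY] = -1/20:4/21 = -21/80

[EBC]:[BTY] = -21/80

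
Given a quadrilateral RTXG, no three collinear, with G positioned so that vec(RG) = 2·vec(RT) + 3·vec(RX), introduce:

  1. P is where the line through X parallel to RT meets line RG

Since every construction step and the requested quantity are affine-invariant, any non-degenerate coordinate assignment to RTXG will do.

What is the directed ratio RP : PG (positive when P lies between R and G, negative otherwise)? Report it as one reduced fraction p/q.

Set R = (0, 0), T = (1, 0), X = (0, 1), G = (2, 3); any affine frame gives the same invariant.
1. P is where the line through X parallel to RT meets line RG ⇒ P = (2/3, 1)
P = R + t·(G−R) with t = 1/3, so RP:PG = t:(1−t) = 1/3:2/3

RP:PG = 1/2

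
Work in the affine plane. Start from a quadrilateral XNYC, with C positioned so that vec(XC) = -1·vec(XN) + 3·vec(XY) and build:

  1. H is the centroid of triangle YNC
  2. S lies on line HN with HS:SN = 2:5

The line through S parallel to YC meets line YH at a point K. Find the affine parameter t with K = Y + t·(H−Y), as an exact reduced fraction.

t = 11/7

Choose coordinates X = (0, 0), N = (1, 0), Y = (0, 1), C = (-1, 3).
1. H is the centroid of triangle YNC ⇒ H = (0, 4/3)
2. S lies on line HN with HS:SN = 2:5 ⇒ S = (2/7, 20/21)
through S parallel to YC: direction (-1, 2); meets YH at K = (0, 32/21)
K = Y + t·(H−Y) with t = 11/7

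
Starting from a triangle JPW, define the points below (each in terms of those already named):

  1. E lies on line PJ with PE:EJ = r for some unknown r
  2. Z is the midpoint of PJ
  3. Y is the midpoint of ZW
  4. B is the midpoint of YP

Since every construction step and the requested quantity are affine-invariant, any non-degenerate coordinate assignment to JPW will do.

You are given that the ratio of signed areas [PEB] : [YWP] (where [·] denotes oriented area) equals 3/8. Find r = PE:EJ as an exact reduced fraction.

Choose coordinates J = (0, 0), P = (1, 0), W = (0, 1).
1. With PE:EJ = r, write λ = r/(r+1) so E = P + λ·(J−P); E is affine-linear in λ
2. Z is the midpoint of PJ ⇒ Z = (1/2, 0)
3. Y is the midpoint of ZW ⇒ Y = (1/4, 1/2)
4. B is the midpoint of YP ⇒ B = (5/8, 1/4)
Every point depending on E is an affine combination of E and λ-independent points, so each such coordinate is linear in λ; the λ² term in each signed area is a multiple of (J−P)×(J−P) = 0, so 2·[PEB] and 2·[YWP] are each linear in λ. Evaluating at λ=0 and λ=1:
  2·[PEB] = -1/4·λ,   2·[YWP] = -1/4
So [PEB]:[YWP] = (-1/4·λ) / (-1/4). Setting this equal to 3/8:
  -1/4·λ = 3/8·(-1/4)  ⇒  λ = 3/8
Then r = λ/(1−λ) = (3/8)/(5/8) = 3/5. Check: with r = 3/5, E = (5/8, 0) and [PEB]:[YWP] = 3/8 as required.

r = 3/5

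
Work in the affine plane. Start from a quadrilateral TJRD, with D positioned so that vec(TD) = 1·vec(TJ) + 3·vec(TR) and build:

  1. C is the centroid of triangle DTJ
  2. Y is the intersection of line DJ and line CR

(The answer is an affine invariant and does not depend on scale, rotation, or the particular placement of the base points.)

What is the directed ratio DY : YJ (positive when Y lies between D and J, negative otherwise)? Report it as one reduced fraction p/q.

Choose coordinates T = (0, 0), J = (1, 0), R = (0, 1), D = (1, 3).
1. C is the centroid of triangle DTJ ⇒ C = (2/3, 1)
2. Y is the intersection of line DJ and line CR ⇒ Y = (1, 1)
Y = D + t·(J−D) with t = 2/3, so DY:YJ = t:(1−t) = 2/3:1/3

DY:YJ = 2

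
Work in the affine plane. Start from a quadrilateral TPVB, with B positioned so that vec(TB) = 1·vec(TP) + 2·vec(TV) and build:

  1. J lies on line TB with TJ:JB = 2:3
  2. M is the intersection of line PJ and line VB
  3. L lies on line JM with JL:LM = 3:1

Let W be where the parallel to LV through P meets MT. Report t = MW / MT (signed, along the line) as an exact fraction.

Assign T = (0, 0), P = (1, 0), V = (0, 1), B = (1, 2) — the answer is frame-independent, so this choice is without loss of generality.
1. J lies on line TB with TJ:JB = 2:3 ⇒ J = (2/5, 4/5)
2. M is the intersection of line PJ and line VB ⇒ M = (1/7, 8/7)
3. L lies on line JM with JL:LM = 3:1 ⇒ L = (29/140, 37/35)
through P parallel to LV: direction (-29/140, -2/35); meets MT at W = (-1/28, -2/7)
W = M + t·(T−M) with t = 5/4

t = 5/4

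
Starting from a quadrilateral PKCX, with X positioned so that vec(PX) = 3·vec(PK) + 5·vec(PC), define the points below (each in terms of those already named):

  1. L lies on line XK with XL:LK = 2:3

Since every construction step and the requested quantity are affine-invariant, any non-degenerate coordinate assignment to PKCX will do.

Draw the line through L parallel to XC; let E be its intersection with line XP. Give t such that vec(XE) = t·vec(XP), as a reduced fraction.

Assign P = (0, 0), K = (1, 0), C = (0, 1), X = (3, 5) — the answer is frame-independent, so this choice is without loss of generality.
1. L lies on line XK with XL:LK = 2:3 ⇒ L = (11/5, 3)
through L parallel to XC: direction (-3, -4); meets XP at E = (1/5, 1/3)
E = X + t·(P−X) with t = 14/15

t = 14/15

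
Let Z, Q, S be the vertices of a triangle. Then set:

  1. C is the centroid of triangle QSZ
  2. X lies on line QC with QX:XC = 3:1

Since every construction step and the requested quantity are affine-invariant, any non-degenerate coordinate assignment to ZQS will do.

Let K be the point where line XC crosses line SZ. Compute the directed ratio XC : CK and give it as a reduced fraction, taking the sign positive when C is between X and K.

XC:CK = 1/2

Choose coordinates Z = (0, 0), Q = (1, 0), S = (0, 1).
1. C is the centroid of triangle QSZ ⇒ C = (1/3, 1/3)
2. X lies on line QC with QX:XC = 3:1 ⇒ X = (1/2, 1/4)
line XC meets SZ at K = (0, 1/2)
C = X + t·(K−X) with t = 1/3, so XC:CK = 1/3:2/3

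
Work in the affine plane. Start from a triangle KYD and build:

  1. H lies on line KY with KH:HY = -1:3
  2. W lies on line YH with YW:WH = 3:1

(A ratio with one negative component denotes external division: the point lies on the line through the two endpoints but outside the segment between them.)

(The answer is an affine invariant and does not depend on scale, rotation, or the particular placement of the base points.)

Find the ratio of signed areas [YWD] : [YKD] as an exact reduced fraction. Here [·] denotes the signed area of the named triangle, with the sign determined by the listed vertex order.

Choose coordinates K = (0, 0), Y = (1, 0), D = (0, 1).
1. H lies on line KY with KH:HY = -1:3 ⇒ H = (-1/2, 0)
2. W lies on line YH with YW:WH = 3:1 ⇒ W = (-1/8, 0)
2·[YWD] = -9/8, 2·[YKD] = -1
[YWD]:[YKD] = -9/8:-1 = 9/8

[YWD]:[YKD] = 9/8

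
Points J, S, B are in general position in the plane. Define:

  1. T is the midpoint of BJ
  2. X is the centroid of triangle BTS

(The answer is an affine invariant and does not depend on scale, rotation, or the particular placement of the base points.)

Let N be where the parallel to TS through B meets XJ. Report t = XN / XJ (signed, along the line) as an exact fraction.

Set J = (0, 0), S = (1, 0), B = (0, 1); any affine frame gives the same invariant.
1. T is the midpoint of BJ ⇒ T = (0, 1/2)
2. X is the centroid of triangle BTS ⇒ X = (1/3, 1/2)
through B parallel to TS: direction (1, -1/2); meets XJ at N = (1/2, 3/4)
N = X + t·(J−X) with t = -1/2

t = -1/2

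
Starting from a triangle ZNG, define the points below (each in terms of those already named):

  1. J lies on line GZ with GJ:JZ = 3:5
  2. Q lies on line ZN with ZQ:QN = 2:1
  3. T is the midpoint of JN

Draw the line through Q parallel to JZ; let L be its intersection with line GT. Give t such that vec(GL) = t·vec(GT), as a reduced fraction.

t = 4/3

Work in coordinates with Z = (0, 0), N = (1, 0), G = (0, 1).
1. J lies on line GZ with GJ:JZ = 3:5 ⇒ J = (0, 5/8)
2. Q lies on line ZN with ZQ:QN = 2:1 ⇒ Q = (2/3, 0)
3. T is the midpoint of JN ⇒ T = (1/2, 5/16)
through Q parallel to JZ: direction (0, -5/8); meets GT at L = (2/3, 1/12)
L = G + t·(T−G) with t = 4/3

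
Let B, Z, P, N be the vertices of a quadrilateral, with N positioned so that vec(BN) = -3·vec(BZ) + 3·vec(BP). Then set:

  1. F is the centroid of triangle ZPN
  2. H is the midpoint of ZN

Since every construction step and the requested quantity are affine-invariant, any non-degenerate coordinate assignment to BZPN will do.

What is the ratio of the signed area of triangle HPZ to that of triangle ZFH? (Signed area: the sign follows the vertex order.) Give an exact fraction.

[HPZ]:[ZFH] = -3

Work in coordinates with B = (0, 0), Z = (1, 0), P = (0, 1), N = (-3, 3).
1. F is the centroid of triangle ZPN ⇒ F = (-2/3, 4/3)
2. H is the midpoint of ZN ⇒ H = (-1, 3/2)
2·[HPZ] = -1/2, 2·[ZFH] = 1/6
[HPZ]:[ZFH] = -1/2:1/6 = -3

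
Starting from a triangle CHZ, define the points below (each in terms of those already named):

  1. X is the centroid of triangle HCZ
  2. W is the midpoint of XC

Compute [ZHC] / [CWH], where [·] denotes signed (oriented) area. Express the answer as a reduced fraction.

Assign C = (0, 0), H = (1, 0), Z = (0, 1) — the answer is frame-independent, so this choice is without loss of generality.
1. X is the centroid of triangle HCZ ⇒ X = (1/3, 1/3)
2. W is the midpoint of XC ⇒ W = (1/6, 1/6)
2·[ZHC] = -1, 2·[CWH] = -1/6
[ZHC]:[CWH] = -1:-1/6 = 6

[ZHC]:[CWH] = 6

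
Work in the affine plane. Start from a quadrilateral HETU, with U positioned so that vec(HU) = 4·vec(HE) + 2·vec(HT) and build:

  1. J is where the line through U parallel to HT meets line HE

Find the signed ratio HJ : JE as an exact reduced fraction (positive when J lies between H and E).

Work in coordinates with H = (0, 0), E = (1, 0), T = (0, 1), U = (4, 2).
1. J is where the line through U parallel to HT meets line HE ⇒ J = (4, 0)
J = H + t·(E−H) with t = 4, so HJ:JE = t:(1−t) = 4:-3

HJ:JE = -4/3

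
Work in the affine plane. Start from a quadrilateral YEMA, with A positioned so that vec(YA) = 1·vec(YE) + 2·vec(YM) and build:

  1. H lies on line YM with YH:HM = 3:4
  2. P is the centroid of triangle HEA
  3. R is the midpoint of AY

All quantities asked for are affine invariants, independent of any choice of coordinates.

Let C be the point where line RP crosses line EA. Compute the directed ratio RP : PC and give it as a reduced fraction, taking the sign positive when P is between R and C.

Set Y = (0, 0), E = (1, 0), M = (0, 1), A = (1, 2); any affine frame gives the same invariant.
1. H lies on line YM with YH:HM = 3:4 ⇒ H = (0, 3/7)
2. P is the centroid of triangle HEA ⇒ P = (2/3, 17/21)
3. R is the midpoint of AY ⇒ R = (1/2, 1)
line RP meets EA at C = (1, 3/7)
P = R + t·(C−R) with t = 1/3, so RP:PC = 1/3:2/3

RP:PC = 1/2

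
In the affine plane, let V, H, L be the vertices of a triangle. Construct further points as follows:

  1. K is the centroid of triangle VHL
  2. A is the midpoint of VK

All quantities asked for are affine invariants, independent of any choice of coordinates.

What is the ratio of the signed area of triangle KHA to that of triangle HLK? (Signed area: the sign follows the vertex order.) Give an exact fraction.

[KHA]:[HLK] = -1/2

Assign V = (0, 0), H = (1, 0), L = (0, 1) — the answer is frame-independent, so this choice is without loss of generality.
1. K is the centroid of triangle VHL ⇒ K = (1/3, 1/3)
2. A is the midpoint of VK ⇒ A = (1/6, 1/6)
2·[KHA] = -1/6, 2·[HLK] = 1/3
[KHA]:[HLK] = -1/6:1/3 = -1/2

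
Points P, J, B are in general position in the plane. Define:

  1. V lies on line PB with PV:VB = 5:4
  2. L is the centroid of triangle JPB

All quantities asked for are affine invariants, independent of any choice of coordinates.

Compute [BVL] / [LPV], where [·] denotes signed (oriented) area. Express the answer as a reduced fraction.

[BVL]:[LPV] = -4/5

Choose coordinates P = (0, 0), J = (1, 0), B = (0, 1).
1. V lies on line PB with PV:VB = 5:4 ⇒ V = (0, 5/9)
2. L is the centroid of triangle JPB ⇒ L = (1/3, 1/3)
2·[BVL] = 4/27, 2·[LPV] = -5/27
[BVL]:[LPV] = 4/27:-5/27 = -4/5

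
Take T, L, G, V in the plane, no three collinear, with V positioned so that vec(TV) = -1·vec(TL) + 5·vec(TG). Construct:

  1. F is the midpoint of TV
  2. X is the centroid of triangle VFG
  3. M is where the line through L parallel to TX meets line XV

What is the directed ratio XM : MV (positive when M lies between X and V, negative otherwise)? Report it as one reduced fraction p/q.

XM:MV = -17/19

Assign T = (0, 0), L = (1, 0), G = (0, 1), V = (-1, 5) — the answer is frame-independent, so this choice is without loss of generality.
1. F is the midpoint of TV ⇒ F = (-1/2, 5/2)
2. X is the centroid of triangle VFG ⇒ X = (-1/2, 17/6)
3. M is where the line through L parallel to TX meets line XV ⇒ M = (15/4, -187/12)
M = X + t·(V−X) with t = -17/2, so XM:MV = t:(1−t) = -17/2:19/2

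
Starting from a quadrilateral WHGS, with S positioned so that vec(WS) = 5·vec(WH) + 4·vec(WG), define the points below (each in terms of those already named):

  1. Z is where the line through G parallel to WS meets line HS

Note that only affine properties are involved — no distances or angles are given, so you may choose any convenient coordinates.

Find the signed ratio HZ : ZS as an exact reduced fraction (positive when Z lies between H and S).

Work in coordinates with W = (0, 0), H = (1, 0), G = (0, 1), S = (5, 4).
1. Z is where the line through G parallel to WS meets line HS ⇒ Z = (10, 9)
Z = H + t·(S−H) with t = 9/4, so HZ:ZS = t:(1−t) = 9/4:-5/4

HZ:ZS = -9/5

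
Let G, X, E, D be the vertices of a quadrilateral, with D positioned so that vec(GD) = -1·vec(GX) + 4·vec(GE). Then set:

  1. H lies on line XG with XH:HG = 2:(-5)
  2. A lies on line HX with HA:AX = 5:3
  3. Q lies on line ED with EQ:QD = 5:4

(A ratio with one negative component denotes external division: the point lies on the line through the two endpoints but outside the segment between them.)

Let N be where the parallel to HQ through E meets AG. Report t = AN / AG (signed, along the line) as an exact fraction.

Set G = (0, 0), X = (1, 0), E = (0, 1), D = (-1, 4); any affine frame gives the same invariant.
1. H lies on line XG with XH:HG = 2:(-5) ⇒ H = (5/3, 0)
2. A lies on line HX with HA:AX = 5:3 ⇒ A = (5/4, 0)
3. Q lies on line ED with EQ:QD = 5:4 ⇒ Q = (-5/9, 8/3)
through E parallel to HQ: direction (-20/9, 8/3); meets AG at N = (5/6, 0)
N = A + t·(G−A) with t = 1/3

t = 1/3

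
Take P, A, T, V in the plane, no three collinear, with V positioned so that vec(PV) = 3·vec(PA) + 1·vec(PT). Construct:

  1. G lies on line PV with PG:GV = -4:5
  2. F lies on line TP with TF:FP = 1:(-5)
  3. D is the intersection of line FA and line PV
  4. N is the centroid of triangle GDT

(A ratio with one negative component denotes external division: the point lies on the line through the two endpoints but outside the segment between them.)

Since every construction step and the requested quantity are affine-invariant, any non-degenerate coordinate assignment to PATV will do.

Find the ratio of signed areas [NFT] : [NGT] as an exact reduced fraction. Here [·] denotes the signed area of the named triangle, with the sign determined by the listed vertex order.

Assign P = (0, 0), A = (1, 0), T = (0, 1), V = (3, 1) — the answer is frame-independent, so this choice is without loss of generality.
1. G lies on line PV with PG:GV = -4:5 ⇒ G = (-12, -4)
2. F lies on line TP with TF:FP = 1:(-5) ⇒ F = (0, 5/4)
3. D is the intersection of line FA and line PV ⇒ D = (15/19, 5/19)
4. N is the centroid of triangle GDT ⇒ N = (-71/19, -52/57)
2·[NFT] = -71/76, 2·[NGT] = -81/19
[NFT]:[NGT] = -71/76:-81/19 = 71/324

[NFT]:[NGT] = 71/324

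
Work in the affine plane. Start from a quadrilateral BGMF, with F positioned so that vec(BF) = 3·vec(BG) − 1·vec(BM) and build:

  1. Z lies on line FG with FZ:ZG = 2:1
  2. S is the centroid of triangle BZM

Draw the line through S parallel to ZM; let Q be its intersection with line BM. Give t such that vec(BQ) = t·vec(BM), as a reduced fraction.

Set B = (0, 0), G = (1, 0), M = (0, 1), F = (3, -1); any affine frame gives the same invariant.
1. Z lies on line FG with FZ:ZG = 2:1 ⇒ Z = (5/3, -1/3)
2. S is the centroid of triangle BZM ⇒ S = (5/9, 2/9)
through S parallel to ZM: direction (-5/3, 4/3); meets BM at Q = (0, 2/3)
Q = B + t·(M−B) with t = 2/3

t = 2/3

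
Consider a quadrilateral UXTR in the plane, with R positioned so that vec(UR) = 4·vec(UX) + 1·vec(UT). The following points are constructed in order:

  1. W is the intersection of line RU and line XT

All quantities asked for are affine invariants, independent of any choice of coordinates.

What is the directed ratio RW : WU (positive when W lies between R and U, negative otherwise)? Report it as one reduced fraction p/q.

RW:WU = 4

Set U = (0, 0), X = (1, 0), T = (0, 1), R = (4, 1); any affine frame gives the same invariant.
1. W is the intersection of line RU and line XT ⇒ W = (4/5, 1/5)
W = R + t·(U−R) with t = 4/5, so RW:WU = t:(1−t) = 4/5:1/5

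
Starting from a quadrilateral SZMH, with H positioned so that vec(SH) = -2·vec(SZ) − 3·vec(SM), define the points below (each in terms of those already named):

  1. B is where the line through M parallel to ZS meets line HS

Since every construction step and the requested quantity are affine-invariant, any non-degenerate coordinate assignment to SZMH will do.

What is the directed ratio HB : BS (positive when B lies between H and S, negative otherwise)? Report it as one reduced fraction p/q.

Work in coordinates with S = (0, 0), Z = (1, 0), M = (0, 1), H = (-2, -3).
1. B is where the line through M parallel to ZS meets line HS ⇒ B = (2/3, 1)
B = H + t·(S−H) with t = 4/3, so HB:BS = t:(1−t) = 4/3:-1/3

HB:BS = -4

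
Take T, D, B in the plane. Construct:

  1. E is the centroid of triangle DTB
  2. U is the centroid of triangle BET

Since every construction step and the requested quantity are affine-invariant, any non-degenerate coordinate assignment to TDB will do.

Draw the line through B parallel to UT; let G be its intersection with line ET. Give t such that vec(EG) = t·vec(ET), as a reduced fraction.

t = 2

Set T = (0, 0), D = (1, 0), B = (0, 1); any affine frame gives the same invariant.
1. E is the centroid of triangle DTB ⇒ E = (1/3, 1/3)
2. U is the centroid of triangle BET ⇒ U = (1/9, 4/9)
through B parallel to UT: direction (-1/9, -4/9); meets ET at G = (-1/3, -1/3)
G = E + t·(T−E) with t = 2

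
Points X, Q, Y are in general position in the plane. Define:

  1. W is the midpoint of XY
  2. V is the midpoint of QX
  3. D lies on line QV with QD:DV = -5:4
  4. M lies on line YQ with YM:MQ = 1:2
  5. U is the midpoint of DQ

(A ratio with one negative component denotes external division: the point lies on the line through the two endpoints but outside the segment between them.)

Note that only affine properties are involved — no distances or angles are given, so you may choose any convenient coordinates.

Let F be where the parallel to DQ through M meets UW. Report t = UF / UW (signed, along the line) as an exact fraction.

t = 4/3

Work in coordinates with X = (0, 0), Q = (1, 0), Y = (0, 1).
1. W is the midpoint of XY ⇒ W = (0, 1/2)
2. V is the midpoint of QX ⇒ V = (1/2, 0)
3. D lies on line QV with QD:DV = -5:4 ⇒ D = (-3/2, 0)
4. M lies on line YQ with YM:MQ = 1:2 ⇒ M = (1/3, 2/3)
5. U is the midpoint of DQ ⇒ U = (-1/4, 0)
through M parallel to DQ: direction (5/2, 0); meets UW at F = (1/12, 2/3)
F = U + t·(W−U) with t = 4/3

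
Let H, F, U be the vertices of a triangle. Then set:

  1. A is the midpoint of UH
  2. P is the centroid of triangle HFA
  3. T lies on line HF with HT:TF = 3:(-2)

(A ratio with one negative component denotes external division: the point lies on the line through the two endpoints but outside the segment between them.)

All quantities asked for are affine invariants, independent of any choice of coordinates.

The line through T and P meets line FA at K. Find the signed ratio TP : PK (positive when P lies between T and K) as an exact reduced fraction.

TP:PK = -7

Work in coordinates with H = (0, 0), F = (1, 0), U = (0, 1).
1. A is the midpoint of UH ⇒ A = (0, 1/2)
2. P is the centroid of triangle HFA ⇒ P = (1/3, 1/6)
3. T lies on line HF with HT:TF = 3:(-2) ⇒ T = (3, 0)
line TP meets FA at K = (5/7, 1/7)
P = T + t·(K−T) with t = 7/6, so TP:PK = 7/6:-1/6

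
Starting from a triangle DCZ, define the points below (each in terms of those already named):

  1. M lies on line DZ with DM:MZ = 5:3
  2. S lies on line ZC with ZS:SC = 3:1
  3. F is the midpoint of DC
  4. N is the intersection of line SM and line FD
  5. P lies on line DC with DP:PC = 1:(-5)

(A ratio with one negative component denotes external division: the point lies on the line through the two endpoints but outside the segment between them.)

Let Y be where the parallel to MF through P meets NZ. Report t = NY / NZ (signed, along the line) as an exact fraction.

Set D = (0, 0), C = (1, 0), Z = (0, 1); any affine frame gives the same invariant.
1. M lies on line DZ with DM:MZ = 5:3 ⇒ M = (0, 5/8)
2. S lies on line ZC with ZS:SC = 3:1 ⇒ S = (3/4, 1/4)
3. F is the midpoint of DC ⇒ F = (1/2, 0)
4. N is the intersection of line SM and line FD ⇒ N = (5/4, 0)
5. P lies on line DC with DP:PC = 1:(-5) ⇒ P = (-1/4, 0)
through P parallel to MF: direction (1/2, -5/8); meets NZ at Y = (-35/12, 10/3)
Y = N + t·(Z−N) with t = 10/3

t = 10/3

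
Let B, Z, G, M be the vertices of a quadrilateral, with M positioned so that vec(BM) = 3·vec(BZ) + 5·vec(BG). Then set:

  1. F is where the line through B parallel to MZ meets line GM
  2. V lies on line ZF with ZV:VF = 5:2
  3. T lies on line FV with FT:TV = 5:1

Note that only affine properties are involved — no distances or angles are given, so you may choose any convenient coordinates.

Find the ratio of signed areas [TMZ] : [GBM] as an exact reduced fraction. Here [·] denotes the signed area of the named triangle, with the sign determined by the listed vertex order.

Choose coordinates B = (0, 0), Z = (1, 0), G = (0, 1), M = (3, 5).
1. F is where the line through B parallel to MZ meets line GM ⇒ F = (6/7, 15/7)
2. V lies on line ZF with ZV:VF = 5:2 ⇒ V = (44/49, 75/49)
3. T lies on line FV with FT:TV = 5:1 ⇒ T = (131/147, 80/49)
2·[TMZ] = -80/21, 2·[GBM] = 3
[TMZ]:[GBM] = -80/21:3 = -80/63

[TMZ]:[GBM] = -80/63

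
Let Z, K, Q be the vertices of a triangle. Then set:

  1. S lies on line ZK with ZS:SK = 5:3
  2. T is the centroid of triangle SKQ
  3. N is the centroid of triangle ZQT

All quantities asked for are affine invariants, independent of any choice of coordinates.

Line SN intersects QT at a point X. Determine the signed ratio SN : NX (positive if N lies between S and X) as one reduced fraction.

SN:NX = -4/13

Set Z = (0, 0), K = (1, 0), Q = (0, 1); any affine frame gives the same invariant.
1. S lies on line ZK with ZS:SK = 5:3 ⇒ S = (5/8, 0)
2. T is the centroid of triangle SKQ ⇒ T = (13/24, 1/3)
3. N is the centroid of triangle ZQT ⇒ N = (13/72, 4/9)
line SN meets QT at X = (13/8, -1)
N = S + t·(X−S) with t = -4/9, so SN:NX = -4/9:13/9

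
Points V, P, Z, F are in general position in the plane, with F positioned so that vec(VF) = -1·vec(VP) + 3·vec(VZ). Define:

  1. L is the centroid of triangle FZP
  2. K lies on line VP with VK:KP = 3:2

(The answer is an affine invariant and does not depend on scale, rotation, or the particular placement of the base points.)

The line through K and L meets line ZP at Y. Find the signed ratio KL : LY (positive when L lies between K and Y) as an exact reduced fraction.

KL:LY = -11/5

Choose coordinates V = (0, 0), P = (1, 0), Z = (0, 1), F = (-1, 3).
1. L is the centroid of triangle FZP ⇒ L = (0, 4/3)
2. K lies on line VP with VK:KP = 3:2 ⇒ K = (3/5, 0)
line KL meets ZP at Y = (3/11, 8/11)
L = K + t·(Y−K) with t = 11/6, so KL:LY = 11/6:-5/6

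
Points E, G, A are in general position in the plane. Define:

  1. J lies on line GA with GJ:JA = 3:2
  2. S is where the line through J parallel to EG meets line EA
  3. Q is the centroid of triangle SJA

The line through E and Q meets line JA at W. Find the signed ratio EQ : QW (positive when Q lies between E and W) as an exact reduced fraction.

Set E = (0, 0), G = (1, 0), A = (0, 1); any affine frame gives the same invariant.
1. J lies on line GA with GJ:JA = 3:2 ⇒ J = (2/5, 3/5)
2. S is where the line through J parallel to EG meets line EA ⇒ S = (0, 3/5)
3. Q is the centroid of triangle SJA ⇒ Q = (2/15, 11/15)
line EQ meets JA at W = (2/13, 11/13)
Q = E + t·(W−E) with t = 13/15, so EQ:QW = 13/15:2/15

EQ:QW = 13/2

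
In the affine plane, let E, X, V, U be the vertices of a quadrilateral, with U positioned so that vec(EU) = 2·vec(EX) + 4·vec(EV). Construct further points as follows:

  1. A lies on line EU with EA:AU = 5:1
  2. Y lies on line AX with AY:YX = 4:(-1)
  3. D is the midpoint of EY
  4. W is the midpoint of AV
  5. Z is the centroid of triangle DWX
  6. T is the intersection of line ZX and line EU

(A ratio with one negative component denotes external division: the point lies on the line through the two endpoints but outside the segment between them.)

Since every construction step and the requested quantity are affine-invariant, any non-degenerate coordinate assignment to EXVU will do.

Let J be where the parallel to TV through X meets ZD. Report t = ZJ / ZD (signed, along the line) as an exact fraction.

Set E = (0, 0), X = (1, 0), V = (0, 1), U = (2, 4); any affine frame gives the same invariant.
1. A lies on line EU with EA:AU = 5:1 ⇒ A = (5/3, 10/3)
2. Y lies on line AX with AY:YX = 4:(-1) ⇒ Y = (7/9, -10/9)
3. D is the midpoint of EY ⇒ D = (7/18, -5/9)
4. W is the midpoint of AV ⇒ W = (5/6, 13/6)
5. Z is the centroid of triangle DWX ⇒ Z = (20/27, 29/54)
6. T is the intersection of line ZX and line EU ⇒ T = (29/57, 58/57)
through X parallel to TV: direction (-29/57, -1/57); meets ZD at J = (635/1128, -17/1128)
J = Z + t·(D−Z) with t = 95/188

t = 95/188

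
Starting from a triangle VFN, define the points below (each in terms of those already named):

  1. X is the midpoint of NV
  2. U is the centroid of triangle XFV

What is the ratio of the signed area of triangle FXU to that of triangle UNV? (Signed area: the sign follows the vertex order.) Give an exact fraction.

[FXU]:[UNV] = 1/2

Choose coordinates V = (0, 0), F = (1, 0), N = (0, 1).
1. X is the midpoint of NV ⇒ X = (0, 1/2)
2. U is the centroid of triangle XFV ⇒ U = (1/3, 1/6)
2·[FXU] = 1/6, 2·[UNV] = 1/3
[FXU]:[UNV] = 1/6:1/3 = 1/2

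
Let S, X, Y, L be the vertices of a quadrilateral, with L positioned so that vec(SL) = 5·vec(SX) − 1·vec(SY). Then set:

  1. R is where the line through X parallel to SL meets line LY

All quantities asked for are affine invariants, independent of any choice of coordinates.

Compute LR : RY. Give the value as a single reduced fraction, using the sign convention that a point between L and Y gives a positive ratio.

Assign S = (0, 0), X = (1, 0), Y = (0, 1), L = (5, -1) — the answer is frame-independent, so this choice is without loss of generality.
1. R is where the line through X parallel to SL meets line LY ⇒ R = (4, -3/5)
R = L + t·(Y−L) with t = 1/5, so LR:RY = t:(1−t) = 1/5:4/5

LR:RY = 1/4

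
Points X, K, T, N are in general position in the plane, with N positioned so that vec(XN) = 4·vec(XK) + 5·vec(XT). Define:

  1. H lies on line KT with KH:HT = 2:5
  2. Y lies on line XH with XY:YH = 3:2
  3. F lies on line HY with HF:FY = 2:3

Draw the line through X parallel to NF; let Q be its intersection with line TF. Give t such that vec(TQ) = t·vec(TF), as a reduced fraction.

t = 5/8

Choose coordinates X = (0, 0), K = (1, 0), T = (0, 1), N = (4, 5).
1. H lies on line KT with KH:HT = 2:5 ⇒ H = (5/7, 2/7)
2. Y lies on line XH with XY:YH = 3:2 ⇒ Y = (3/7, 6/35)
3. F lies on line HY with HF:FY = 2:3 ⇒ F = (3/5, 6/25)
through X parallel to NF: direction (-17/5, -119/25); meets TF at Q = (3/8, 21/40)
Q = T + t·(F−T) with t = 5/8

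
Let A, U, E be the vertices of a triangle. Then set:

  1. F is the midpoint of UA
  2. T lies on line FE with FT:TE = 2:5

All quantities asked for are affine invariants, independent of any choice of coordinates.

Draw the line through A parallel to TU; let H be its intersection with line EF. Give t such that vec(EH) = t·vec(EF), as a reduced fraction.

t = 9/7

Choose coordinates A = (0, 0), U = (1, 0), E = (0, 1).
1. F is the midpoint of UA ⇒ F = (1/2, 0)
2. T lies on line FE with FT:TE = 2:5 ⇒ T = (5/14, 2/7)
through A parallel to TU: direction (9/14, -2/7); meets EF at H = (9/14, -2/7)
H = E + t·(F−E) with t = 9/7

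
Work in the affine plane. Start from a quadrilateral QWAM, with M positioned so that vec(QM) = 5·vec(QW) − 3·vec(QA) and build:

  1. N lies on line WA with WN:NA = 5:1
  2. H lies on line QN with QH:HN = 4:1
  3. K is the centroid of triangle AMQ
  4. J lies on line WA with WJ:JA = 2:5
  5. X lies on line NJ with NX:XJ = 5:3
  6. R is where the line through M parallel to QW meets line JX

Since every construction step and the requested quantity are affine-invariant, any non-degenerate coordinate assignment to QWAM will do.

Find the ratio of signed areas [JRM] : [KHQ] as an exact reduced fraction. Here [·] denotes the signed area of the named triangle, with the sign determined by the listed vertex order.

[JRM]:[KHQ] = 115/42

Set Q = (0, 0), W = (1, 0), A = (0, 1), M = (5, -3); any affine frame gives the same invariant.
1. N lies on line WA with WN:NA = 5:1 ⇒ N = (1/6, 5/6)
2. H lies on line QN with QH:HN = 4:1 ⇒ H = (2/15, 2/3)
3. K is the centroid of triangle AMQ ⇒ K = (5/3, -2/3)
4. J lies on line WA with WJ:JA = 2:5 ⇒ J = (5/7, 2/7)
5. X lies on line NJ with NX:XJ = 5:3 ⇒ X = (57/112, 55/112)
6. R is where the line through M parallel to QW meets line JX ⇒ R = (4, -3)
2·[JRM] = 23/7, 2·[KHQ] = 6/5
[JRM]:[KHQ] = 23/7:6/5 = 115/42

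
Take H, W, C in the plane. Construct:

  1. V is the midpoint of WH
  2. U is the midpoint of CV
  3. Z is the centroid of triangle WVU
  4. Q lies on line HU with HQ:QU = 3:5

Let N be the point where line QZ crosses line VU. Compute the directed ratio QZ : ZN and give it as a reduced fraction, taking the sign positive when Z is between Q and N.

QZ:ZN = -23/8

Choose coordinates H = (0, 0), W = (1, 0), C = (0, 1).
1. V is the midpoint of WH ⇒ V = (1/2, 0)
2. U is the midpoint of CV ⇒ U = (1/4, 1/2)
3. Z is the centroid of triangle WVU ⇒ Z = (7/12, 1/6)
4. Q lies on line HU with HQ:QU = 3:5 ⇒ Q = (3/32, 3/16)
line QZ meets VU at N = (19/46, 4/23)
Z = Q + t·(N−Q) with t = 23/15, so QZ:ZN = 23/15:-8/15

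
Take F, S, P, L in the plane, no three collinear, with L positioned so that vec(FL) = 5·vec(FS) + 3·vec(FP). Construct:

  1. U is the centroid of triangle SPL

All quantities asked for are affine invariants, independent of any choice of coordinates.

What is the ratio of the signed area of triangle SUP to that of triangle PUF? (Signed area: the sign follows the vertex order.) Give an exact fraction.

[SUP]:[PUF] = -7/6

Work in coordinates with F = (0, 0), S = (1, 0), P = (0, 1), L = (5, 3).
1. U is the centroid of triangle SPL ⇒ U = (2, 4/3)
2·[SUP] = 7/3, 2·[PUF] = -2
[SUP]:[PUF] = 7/3:-2 = -7/6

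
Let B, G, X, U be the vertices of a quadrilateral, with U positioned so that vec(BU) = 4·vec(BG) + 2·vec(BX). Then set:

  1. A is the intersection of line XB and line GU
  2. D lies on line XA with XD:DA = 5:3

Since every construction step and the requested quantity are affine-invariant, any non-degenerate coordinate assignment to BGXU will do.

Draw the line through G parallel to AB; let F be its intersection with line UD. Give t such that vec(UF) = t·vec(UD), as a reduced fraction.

t = 3/4

Work in coordinates with B = (0, 0), G = (1, 0), X = (0, 1), U = (4, 2).
1. A is the intersection of line XB and line GU ⇒ A = (0, -2/3)
2. D lies on line XA with XD:DA = 5:3 ⇒ D = (0, -1/24)
through G parallel to AB: direction (0, 2/3); meets UD at F = (1, 15/32)
F = U + t·(D−U) with t = 3/4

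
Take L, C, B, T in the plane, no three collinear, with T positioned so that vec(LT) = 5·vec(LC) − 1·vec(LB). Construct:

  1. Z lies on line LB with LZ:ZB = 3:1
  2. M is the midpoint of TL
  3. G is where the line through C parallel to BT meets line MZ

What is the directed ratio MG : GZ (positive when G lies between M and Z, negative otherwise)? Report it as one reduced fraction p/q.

Set L = (0, 0), C = (1, 0), B = (0, 1), T = (5, -1); any affine frame gives the same invariant.
1. Z lies on line LB with LZ:ZB = 3:1 ⇒ Z = (0, 3/4)
2. M is the midpoint of TL ⇒ M = (5/2, -1/2)
3. G is where the line through C parallel to BT meets line MZ ⇒ G = (7/2, -1)
G = M + t·(Z−M) with t = -2/5, so MG:GZ = t:(1−t) = -2/5:7/5

MG:GZ = -2/7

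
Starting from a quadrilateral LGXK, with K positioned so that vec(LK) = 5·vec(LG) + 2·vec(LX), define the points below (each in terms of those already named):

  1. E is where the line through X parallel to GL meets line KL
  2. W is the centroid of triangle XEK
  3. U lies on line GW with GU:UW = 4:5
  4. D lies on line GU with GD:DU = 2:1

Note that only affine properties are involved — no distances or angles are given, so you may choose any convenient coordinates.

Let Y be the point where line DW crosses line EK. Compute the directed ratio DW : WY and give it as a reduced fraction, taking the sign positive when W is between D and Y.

DW:WY = -209/135

Work in coordinates with L = (0, 0), G = (1, 0), X = (0, 1), K = (5, 2).
1. E is where the line through X parallel to GL meets line KL ⇒ E = (5/2, 1)
2. W is the centroid of triangle XEK ⇒ W = (5/2, 4/3)
3. U lies on line GW with GU:UW = 4:5 ⇒ U = (5/3, 16/27)
4. D lies on line GU with GD:DU = 2:1 ⇒ D = (13/9, 32/81)
line DW meets EK at Y = (20/11, 8/11)
W = D + t·(Y−D) with t = 209/74, so DW:WY = 209/74:-135/74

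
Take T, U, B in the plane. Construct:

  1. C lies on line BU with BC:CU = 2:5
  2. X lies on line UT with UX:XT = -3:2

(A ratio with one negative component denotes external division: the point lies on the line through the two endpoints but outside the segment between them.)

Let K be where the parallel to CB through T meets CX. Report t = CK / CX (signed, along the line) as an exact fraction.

t = 1/3

Work in coordinates with T = (0, 0), U = (1, 0), B = (0, 1).
1. C lies on line BU with BC:CU = 2:5 ⇒ C = (2/7, 5/7)
2. X lies on line UT with UX:XT = -3:2 ⇒ X = (-2, 0)
through T parallel to CB: direction (-2/7, 2/7); meets CX at K = (-10/21, 10/21)
K = C + t·(X−C) with t = 1/3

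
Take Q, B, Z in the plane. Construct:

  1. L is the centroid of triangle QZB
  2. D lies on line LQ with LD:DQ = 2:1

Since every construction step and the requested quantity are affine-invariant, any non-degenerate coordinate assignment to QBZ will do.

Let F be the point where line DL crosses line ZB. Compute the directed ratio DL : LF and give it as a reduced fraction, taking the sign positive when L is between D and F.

DL:LF = 4/3

Set Q = (0, 0), B = (1, 0), Z = (0, 1); any affine frame gives the same invariant.
1. L is the centroid of triangle QZB ⇒ L = (1/3, 1/3)
2. D lies on line LQ with LD:DQ = 2:1 ⇒ D = (1/9, 1/9)
line DL meets ZB at F = (1/2, 1/2)
L = D + t·(F−D) with t = 4/7, so DL:LF = 4/7:3/7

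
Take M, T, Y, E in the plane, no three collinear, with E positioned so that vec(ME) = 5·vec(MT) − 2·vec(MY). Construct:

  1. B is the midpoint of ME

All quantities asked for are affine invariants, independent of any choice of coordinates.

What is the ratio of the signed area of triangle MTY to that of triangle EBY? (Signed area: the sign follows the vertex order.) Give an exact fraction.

[MTY]:[EBY] = -2/5

Work in coordinates with M = (0, 0), T = (1, 0), Y = (0, 1), E = (5, -2).
1. B is the midpoint of ME ⇒ B = (5/2, -1)
2·[MTY] = 1, 2·[EBY] = -5/2
[MTY]:[EBY] = 1:-5/2 = -2/5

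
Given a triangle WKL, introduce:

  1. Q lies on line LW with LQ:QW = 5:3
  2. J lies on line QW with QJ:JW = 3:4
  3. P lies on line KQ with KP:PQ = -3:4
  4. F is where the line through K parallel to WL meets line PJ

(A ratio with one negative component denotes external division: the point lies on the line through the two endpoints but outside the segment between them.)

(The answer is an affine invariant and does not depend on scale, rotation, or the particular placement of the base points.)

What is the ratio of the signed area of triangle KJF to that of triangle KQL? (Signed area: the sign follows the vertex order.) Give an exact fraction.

Set W = (0, 0), K = (1, 0), L = (0, 1); any affine frame gives the same invariant.
1. Q lies on line LW with LQ:QW = 5:3 ⇒ Q = (0, 3/8)
2. J lies on line QW with QJ:JW = 3:4 ⇒ J = (0, 3/14)
3. P lies on line KQ with KP:PQ = -3:4 ⇒ P = (4, -9/8)
4. F is where the line through K parallel to WL meets line PJ ⇒ F = (1, -27/224)
2·[KJF] = 27/224, 2·[KQL] = -5/8
[KJF]:[KQL] = 27/224:-5/8 = -27/140

[KJF]:[KQL] = -27/140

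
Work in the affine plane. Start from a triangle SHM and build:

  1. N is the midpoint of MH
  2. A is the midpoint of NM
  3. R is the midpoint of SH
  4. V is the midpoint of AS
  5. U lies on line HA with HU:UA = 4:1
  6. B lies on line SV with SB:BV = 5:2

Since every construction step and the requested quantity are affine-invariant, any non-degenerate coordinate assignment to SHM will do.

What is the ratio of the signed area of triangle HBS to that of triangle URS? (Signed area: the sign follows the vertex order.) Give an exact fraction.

[HBS]:[URS] = -25/28

Work in coordinates with S = (0, 0), H = (1, 0), M = (0, 1).
1. N is the midpoint of MH ⇒ N = (1/2, 1/2)
2. A is the midpoint of NM ⇒ A = (1/4, 3/4)
3. R is the midpoint of SH ⇒ R = (1/2, 0)
4. V is the midpoint of AS ⇒ V = (1/8, 3/8)
5. U lies on line HA with HU:UA = 4:1 ⇒ U = (2/5, 3/5)
6. B lies on line SV with SB:BV = 5:2 ⇒ B = (5/56, 15/56)
2·[HBS] = 15/56, 2·[URS] = -3/10
[HBS]:[URS] = 15/56:-3/10 = -25/28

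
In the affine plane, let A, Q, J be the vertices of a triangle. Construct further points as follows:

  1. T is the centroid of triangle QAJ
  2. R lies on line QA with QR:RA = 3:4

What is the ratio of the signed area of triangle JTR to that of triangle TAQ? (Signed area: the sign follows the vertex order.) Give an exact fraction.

Set A = (0, 0), Q = (1, 0), J = (0, 1); any affine frame gives the same invariant.
1. T is the centroid of triangle QAJ ⇒ T = (1/3, 1/3)
2. R lies on line QA with QR:RA = 3:4 ⇒ R = (4/7, 0)
2·[JTR] = 1/21, 2·[TAQ] = 1/3
[JTR]:[TAQ] = 1/21:1/3 = 1/7

[JTR]:[TAQ] = 1/7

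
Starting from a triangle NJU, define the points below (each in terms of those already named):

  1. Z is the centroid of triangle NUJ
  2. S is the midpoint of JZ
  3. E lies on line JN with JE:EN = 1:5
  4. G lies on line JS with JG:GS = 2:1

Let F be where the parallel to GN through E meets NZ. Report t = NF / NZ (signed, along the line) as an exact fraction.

t = -5/12

Work in coordinates with N = (0, 0), J = (1, 0), U = (0, 1).
1. Z is the centroid of triangle NUJ ⇒ Z = (1/3, 1/3)
2. S is the midpoint of JZ ⇒ S = (2/3, 1/6)
3. E lies on line JN with JE:EN = 1:5 ⇒ E = (5/6, 0)
4. G lies on line JS with JG:GS = 2:1 ⇒ G = (7/9, 1/9)
through E parallel to GN: direction (-7/9, -1/9); meets NZ at F = (-5/36, -5/36)
F = N + t·(Z−N) with t = -5/12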